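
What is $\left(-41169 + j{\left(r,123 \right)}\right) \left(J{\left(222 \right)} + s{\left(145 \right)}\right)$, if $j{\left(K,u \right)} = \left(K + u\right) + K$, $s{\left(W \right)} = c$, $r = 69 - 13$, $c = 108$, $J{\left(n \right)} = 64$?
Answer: $-7040648$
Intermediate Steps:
$r = 56$
$s{\left(W \right)} = 108$
$j{\left(K,u \right)} = u + 2 K$
$\left(-41169 + j{\left(r,123 \right)}\right) \left(J{\left(222 \right)} + s{\left(145 \right)}\right) = \left(-41169 + \left(123 + 2 \cdot 56\right)\right) \left(64 + 108\right) = \left(-41169 + \left(123 + 112\right)\right) 172 = \left(-41169 + 235\right) 172 = \left(-40934\right) 172 = -7040648$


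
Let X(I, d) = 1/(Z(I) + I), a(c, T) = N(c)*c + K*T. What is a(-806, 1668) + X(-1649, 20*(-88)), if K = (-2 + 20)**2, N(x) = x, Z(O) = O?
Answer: 3924844263/3298 ≈ 1.1901e+6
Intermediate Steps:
K = 324 (K = 18**2 = 324)
a(c, T) = c**2 + 324*T (a(c, T) = c*c + 324*T = c**2 + 324*T)
X(I, d) = 1/(2*I) (X(I, d) = 1/(I + I) = 1/(2*I))
a(-806, 1668) + X(-1649, 20*(-88)) = ((-806)**2 + 324*1668) + (1/2)/(-1649) = (649636 + 540432) + (1/2)*(-1/1649) = 1190068 - 1/3298 = 3924844263/3298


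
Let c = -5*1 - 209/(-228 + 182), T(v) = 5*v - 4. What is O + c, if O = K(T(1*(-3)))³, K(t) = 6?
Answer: 9915/46 ≈ 215.54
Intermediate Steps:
T(v) = -4 + 5*v
O = 216 (O = 6³ = 216)
c = -21/46 (c = -5 - 209/(-46) = -5 - 209*(-1/46) = -5 + 209/46 = -21/46 ≈ -0.45652)
O + c = 216 - 21/46 = 9915/46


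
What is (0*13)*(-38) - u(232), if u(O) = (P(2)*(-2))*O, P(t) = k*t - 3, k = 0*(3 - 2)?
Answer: -1392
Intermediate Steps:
k = 0 (k = 0*1 = 0)
P(t) = -3 (P(t) = 0*t - 3 = 0 - 3 = -3)
u(O) = 6*O (u(O) = (-3*(-2))*O = 6*O)
(0*13)*(-38) - u(232) = (0*13)*(-38) - 6*232 = 0*(-38) - 1*1392 = 0 - 1392 = -1392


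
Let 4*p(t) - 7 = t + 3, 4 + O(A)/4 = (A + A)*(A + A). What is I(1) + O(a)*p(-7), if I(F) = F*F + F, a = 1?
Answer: 2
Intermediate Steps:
I(F) = F + F² (I(F) = F² + F = F + F²)
O(A) = -16 + 16*A² (O(A) = -16 + 4*((A + A)*(A + A)) = -16 + 4*((2*A)*(2*A)) = -16 + 4*(4*A²) = -16 + 16*A²)
p(t) = 5/2 + t/4 (p(t) = 7/4 + (t + 3)/4 = 7/4 + (3 + t)/4 = 7/4 + (¾ + t/4) = 5/2 + t/4)
I(1) + O(a)*p(-7) = 1*(1 + 1) + (-16 + 16*1²)*(5/2 + (¼)*(-7)) = 1*2 + (-16 + 16*1)*(5/2 - 7/4) = 2 + (-16 + 16)*(¾) = 2 + 0*(¾) = 2 + 0 = 2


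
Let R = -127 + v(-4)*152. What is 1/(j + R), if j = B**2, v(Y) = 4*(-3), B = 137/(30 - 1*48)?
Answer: -324/613355 ≈ -0.00052824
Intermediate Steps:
B = -137/18 (B = 137/(30 - 48) = 137/(-18) = 137*(-1/18) = -137/18 ≈ -7.6111)
v(Y) = -12
R = -1951 (R = -127 - 12*152 = -127 - 1824 = -1951)
j = 18769/324 (j = (-137/18)**2 = 18769/324 ≈ 57.929)
1/(j + R) = 1/(18769/324 - 1951) = 1/(-613355/324) = -324/613355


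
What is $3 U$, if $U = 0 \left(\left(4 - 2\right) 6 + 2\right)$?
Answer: $0$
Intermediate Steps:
$U = 0$ ($U = 0 \left(2 \cdot 6 + 2\right) = 0 \left(12 + 2\right) = 0 \cdot 14 = 0$)
$3 U = 3 \cdot 0 = 0$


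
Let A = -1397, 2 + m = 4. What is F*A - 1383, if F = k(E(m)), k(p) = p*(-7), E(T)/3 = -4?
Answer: -118731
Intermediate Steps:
m = 2 (m = -2 + 4 = 2)
E(T) = -12 (E(T) = 3*(-4) = -12)
k(p) = -7*p
F = 84 (F = -7*(-12) = 84)
F*A - 1383 = 84*(-1397) - 1383 = -117348 - 1383 = -118731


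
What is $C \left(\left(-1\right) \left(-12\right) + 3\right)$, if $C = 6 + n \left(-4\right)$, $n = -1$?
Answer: $150$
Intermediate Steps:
$C = 10$ ($C = 6 - -4 = 6 + 4 = 10$)
$C \left(\left(-1\right) \left(-12\right) + 3\right) = 10 \left(\left(-1\right) \left(-12\right) + 3\right) = 10 \left(12 + 3\right) = 10 \cdot 15 = 150$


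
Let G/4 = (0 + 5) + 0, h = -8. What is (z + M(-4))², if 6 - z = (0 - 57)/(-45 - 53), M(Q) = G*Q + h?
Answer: 65496649/9604 ≈ 6819.7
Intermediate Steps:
G = 20 (G = 4*((0 + 5) + 0) = 4*(5 + 0) = 4*5 = 20)
M(Q) = -8 + 20*Q (M(Q) = 20*Q - 8 = -8 + 20*Q)
z = 531/98 (z = 6 - (0 - 57)/(-45 - 53) = 6 - (-57)/(-98) = 6 - (-57)*(-1)/98 = 6 - 1*57/98 = 6 - 57/98 = 531/98 ≈ 5.4184)
(z + M(-4))² = (531/98 + (-8 + 20*(-4)))² = (531/98 + (-8 - 80))² = (531/98 - 88)² = (-8093/98)² = 65496649/9604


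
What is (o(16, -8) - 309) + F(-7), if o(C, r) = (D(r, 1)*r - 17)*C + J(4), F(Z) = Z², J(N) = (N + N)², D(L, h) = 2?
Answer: -724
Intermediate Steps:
J(N) = 4*N² (J(N) = (2*N)² = 4*N²)
o(C, r) = 64 + C*(-17 + 2*r) (o(C, r) = (2*r - 17)*C + 4*4² = (-17 + 2*r)*C + 4*16 = C*(-17 + 2*r) + 64 = 64 + C*(-17 + 2*r))
(o(16, -8) - 309) + F(-7) = ((64 - 17*16 + 2*16*(-8)) - 309) + (-7)² = ((64 - 272 - 256) - 309) + 49 = (-464 - 309) + 49 = -773 + 49 = -724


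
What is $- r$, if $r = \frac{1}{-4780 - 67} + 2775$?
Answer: $- \frac{13450424}{4847} \approx -2775.0$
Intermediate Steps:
$r = \frac{13450424}{4847}$ ($r = \frac{1}{-4847} + 2775 = - \frac{1}{4847} + 2775 = \frac{13450424}{4847} \approx 2775.0$)
$- r = \left(-1\right) \frac{13450424}{4847} = - \frac{13450424}{4847}$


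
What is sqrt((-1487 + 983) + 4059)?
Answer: 3*sqrt(395) ≈ 59.624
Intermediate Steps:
sqrt((-1487 + 983) + 4059) = sqrt(-504 + 4059) = sqrt(3555) = 3*sqrt(395)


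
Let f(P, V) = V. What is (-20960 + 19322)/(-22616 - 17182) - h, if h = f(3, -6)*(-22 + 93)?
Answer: 941977/2211 ≈ 426.04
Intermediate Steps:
h = -426 (h = -6*(-22 + 93) = -6*71 = -426)
(-20960 + 19322)/(-22616 - 17182) - h = (-20960 + 19322)/(-22616 - 17182) - 1*(-426) = -1638/(-39798) + 426 = -1638*(-1/39798) + 426 = 91/2211 + 426 = 941977/2211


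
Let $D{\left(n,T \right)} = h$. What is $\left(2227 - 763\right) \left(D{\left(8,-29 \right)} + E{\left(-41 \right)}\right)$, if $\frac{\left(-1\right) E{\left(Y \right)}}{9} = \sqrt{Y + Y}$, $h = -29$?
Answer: $-42456 - 13176 i \sqrt{82} \approx -42456.0 - 1.1931 \cdot 10^{5} i$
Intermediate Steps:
$D{\left(n,T \right)} = -29$
$E{\left(Y \right)} = - 9 \sqrt{2} \sqrt{Y}$ ($E{\left(Y \right)} = - 9 \sqrt{Y + Y} = - 9 \sqrt{2 Y} = - 9 \sqrt{2} \sqrt{Y}$)
$\left(2227 - 763\right) \left(D{\left(8,-29 \right)} + E{\left(-41 \right)}\right) = \left(2227 - 763\right) \left(-29 - 9 \sqrt{2} \sqrt{-41}\right) = 1464 \left(-29 - 9 \sqrt{2} i \sqrt{41}\right) = 1464 \left(-29 - 9 i \sqrt{82}\right) = -42456 - 13176 i \sqrt{82}$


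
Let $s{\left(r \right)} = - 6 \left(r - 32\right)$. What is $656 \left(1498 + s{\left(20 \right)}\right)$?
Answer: $1029920$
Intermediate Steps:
$s{\left(r \right)} = 192 - 6 r$ ($s{\left(r \right)} = - 6 \left(-32 + r\right) = 192 - 6 r$)
$656 \left(1498 + s{\left(20 \right)}\right) = 656 \left(1498 + \left(192 - 120\right)\right) = 656 \left(1498 + 72\right) = 656 \cdot 1570 = 1029920$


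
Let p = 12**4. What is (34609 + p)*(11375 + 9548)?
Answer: 1157983435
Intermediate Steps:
p = 20736
(34609 + p)*(11375 + 9548) = (34609 + 20736)*(11375 + 9548) = 55345*20923 = 1157983435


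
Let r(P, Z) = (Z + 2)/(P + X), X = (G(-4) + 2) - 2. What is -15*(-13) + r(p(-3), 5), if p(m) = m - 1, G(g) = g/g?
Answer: 578/3 ≈ 192.67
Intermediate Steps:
G(g) = 1
X = 1 (X = (1 + 2) - 2 = 3 - 2 = 1)
p(m) = -1 + m
r(P, Z) = (2 + Z)/(1 + P) (r(P, Z) = (Z + 2)/(P + 1) = (2 + Z)/(1 + P))
-15*(-13) + r(p(-3), 5) = -15*(-13) + (2 + 5)/(1 + (-1 - 3)) = 195 + 7/(1 - 4) = 195 + 7/(-3) = 195 - ⅓*7 = 195 - 7/3 = 578/3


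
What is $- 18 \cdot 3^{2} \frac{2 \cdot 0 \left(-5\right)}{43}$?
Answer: $0$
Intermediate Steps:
$- 18 \cdot 3^{2} \frac{2 \cdot 0 \left(-5\right)}{43} = \left(-18\right) 9 \cdot 0 \left(-5\right) \frac{1}{43} = - 162 \cdot 0 \cdot \frac{1}{43} = \left(-162\right) 0 = 0$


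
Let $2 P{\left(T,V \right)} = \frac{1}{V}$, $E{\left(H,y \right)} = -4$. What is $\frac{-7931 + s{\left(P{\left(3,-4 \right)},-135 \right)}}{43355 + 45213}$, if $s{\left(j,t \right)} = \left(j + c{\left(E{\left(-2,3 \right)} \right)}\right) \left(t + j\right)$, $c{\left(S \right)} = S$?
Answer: $- \frac{471911}{5668352} \approx -0.083254$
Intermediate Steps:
$P{\left(T,V \right)} = \frac{1}{2 V}$
$s{\left(j,t \right)} = \left(-4 + j\right) \left(j + t\right)$ ($s{\left(j,t \right)} = \left(j - 4\right) \left(t + j\right) = \left(-4 + j\right) \left(j + t\right)$)
$\frac{-7931 + s{\left(P{\left(3,-4 \right)},-135 \right)}}{43355 + 45213} = \frac{-7931 + \left(\left(\frac{1}{2 \left(-4\right)}\right)^{2} - 4 \frac{1}{2 \left(-4\right)} - -540 + \frac{1}{2 \left(-4\right)} \left(-135\right)\right)}{43355 + 45213} = \frac{-7931 + \left(\left(\frac{1}{2} \left(- \frac{1}{4}\right)\right)^{2} - 4 \cdot \frac{1}{2} \left(- \frac{1}{4}\right) + 540 + \frac{1}{2} \left(- \frac{1}{4}\right) \left(-135\right)\right)}{88568} = \left(-7931 + \left(\left(- \frac{1}{8}\right)^{2} - - \frac{1}{2} + 540 - - \frac{135}{8}\right)\right) \frac{1}{88568} = \left(-7931 + \left(\frac{1}{64} + \frac{1}{2} + 540 + \frac{135}{8}\right)\right) \frac{1}{88568} = \left(-7931 + \frac{35673}{64}\right) \frac{1}{88568} = \left(- \frac{471911}{64}\right) \frac{1}{88568} = - \frac{471911}{5668352}$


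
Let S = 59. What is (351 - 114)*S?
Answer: 13983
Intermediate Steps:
(351 - 114)*S = (351 - 114)*59 = 237*59 = 13983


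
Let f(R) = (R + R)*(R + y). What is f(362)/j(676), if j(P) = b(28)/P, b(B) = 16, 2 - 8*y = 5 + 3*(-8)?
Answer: 89228113/8 ≈ 1.1154e+7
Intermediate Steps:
y = 21/8 (y = ¼ - (5 + 3*(-8))/8 = ¼ - (5 - 24)/8 = ¼ - ⅛*(-19) = ¼ + 19/8 = 21/8 ≈ 2.6250)
j(P) = 16/P
f(R) = 2*R*(21/8 + R) (f(R) = (R + R)*(R + 21/8) = (2*R)*(21/8 + R) = 2*R*(21/8 + R))
f(362)/j(676) = ((¼)*362*(21 + 8*362))/((16/676)) = ((¼)*362*(21 + 2896))/((16*(1/676))) = ((¼)*362*2917)/(4/169) = (527977/2)*(169/4) = 89228113/8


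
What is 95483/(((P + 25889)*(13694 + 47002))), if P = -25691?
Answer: 95483/12017808 ≈ 0.0079451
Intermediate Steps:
95483/(((P + 25889)*(13694 + 47002))) = 95483/(((-25691 + 25889)*(13694 + 47002))) = 95483/((198*60696)) = 95483/12017808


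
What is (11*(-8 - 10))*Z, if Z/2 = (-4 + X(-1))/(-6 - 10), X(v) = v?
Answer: -495/4 ≈ -123.75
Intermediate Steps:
Z = 5/8 (Z = 2*((-4 - 1)/(-6 - 10)) = 2*(-5/(-16)) = 2*(-5*(-1/16)) = 2*(5/16) = 5/8 ≈ 0.62500)
(11*(-8 - 10))*Z = (11*(-8 - 10))*(5/8) = (11*(-18))*(5/8) = -198*5/8 = -495/4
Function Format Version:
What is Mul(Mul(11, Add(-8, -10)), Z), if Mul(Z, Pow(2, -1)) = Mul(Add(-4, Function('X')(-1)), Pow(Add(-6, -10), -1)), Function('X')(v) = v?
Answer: Rational(-495, 4) ≈ -123.75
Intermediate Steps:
Z = Rational(5, 8) (Z = Mul(2, Mul(Add(-4, -1), Pow(Add(-6, -10), -1))) = Mul(2, Mul(-5, Pow(-16, -1))) = Mul(2, Mul(-5, Rational(-1, 16))) = Mul(2, Rational(5, 16)) = Rational(5, 8) ≈ 0.62500)
Mul(Mul(11, Add(-8, -10)), Z) = Mul(Mul(11, Add(-8, -10)), Rational(5, 8)) = Mul(Mul(11, -18), Rational(5, 8)) = Mul(-198, Rational(5, 8)) = Rational(-495, 4)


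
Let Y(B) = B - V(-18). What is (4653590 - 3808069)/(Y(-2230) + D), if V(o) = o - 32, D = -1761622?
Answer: -845521/1763802 ≈ -0.47937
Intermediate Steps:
V(o) = -32 + o
Y(B) = 50 + B (Y(B) = B - (-32 - 18) = B - 1*(-50) = B + 50 = 50 + B)
(4653590 - 3808069)/(Y(-2230) + D) = (4653590 - 3808069)/((50 - 2230) - 1761622) = 845521/(-2180 - 1761622) = 845521/(-1763802) = 845521*(-1/1763802) = -845521/1763802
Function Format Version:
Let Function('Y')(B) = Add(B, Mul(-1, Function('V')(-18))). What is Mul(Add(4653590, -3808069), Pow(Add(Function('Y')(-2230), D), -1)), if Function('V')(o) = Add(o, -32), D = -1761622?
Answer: Rational(-845521, 1763802) ≈ -0.47937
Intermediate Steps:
Function('V')(o) = Add(-32, o)
Function('Y')(B) = Add(50, B) (Function('Y')(B) = Add(B, Mul(-1, Add(-32, -18))) = Add(B, Mul(-1, -50)) = Add(B, 50) = Add(50, B))
Mul(Add(4653590, -3808069), Pow(Add(Function('Y')(-2230), D), -1)) = Mul(Add(4653590, -3808069), Pow(Add(Add(50, -2230), -1761622), -1)) = Mul(845521, Pow(Add(-2180, -1761622), -1)) = Mul(845521, Pow(-1763802, -1)) = Mul(845521, Rational(-1, 1763802)) = Rational(-845521, 1763802)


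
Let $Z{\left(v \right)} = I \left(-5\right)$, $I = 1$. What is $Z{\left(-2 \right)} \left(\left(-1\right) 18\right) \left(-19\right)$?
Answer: $-1710$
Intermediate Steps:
$Z{\left(v \right)} = -5$ ($Z{\left(v \right)} = 1 \left(-5\right) = -5$)
$Z{\left(-2 \right)} \left(\left(-1\right) 18\right) \left(-19\right) = - 5 \left(\left(-1\right) 18\right) \left(-19\right) = \left(-5\right) \left(-18\right) \left(-19\right) = 90 \left(-19\right) = -1710$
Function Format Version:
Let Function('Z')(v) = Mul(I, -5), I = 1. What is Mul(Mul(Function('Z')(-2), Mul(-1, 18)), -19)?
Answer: -1710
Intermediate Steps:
Function('Z')(v) = -5 (Function('Z')(v) = Mul(1, -5) = -5)
Mul(Mul(Function('Z')(-2), Mul(-1, 18)), -19) = Mul(Mul(-5, Mul(-1, 18)), -19) = Mul(Mul(-5, -18), -19) = Mul(90, -19) = -1710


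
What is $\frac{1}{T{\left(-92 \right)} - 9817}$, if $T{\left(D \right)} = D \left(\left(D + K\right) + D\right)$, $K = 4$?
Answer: $\frac{1}{6743} \approx 0.0001483$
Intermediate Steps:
$T{\left(D \right)} = D \left(4 + 2 D\right)$ ($T{\left(D \right)} = D \left(\left(D + 4\right) + D\right) = D \left(\left(4 + D\right) + D\right) = D \left(4 + 2 D\right)$)
$\frac{1}{T{\left(-92 \right)} - 9817} = \frac{1}{2 \left(-92\right) \left(2 - 92\right) - 9817} = \frac{1}{2 \left(-92\right) \left(-90\right) - 9817} = \frac{1}{16560 - 9817} = \frac{1}{6743}$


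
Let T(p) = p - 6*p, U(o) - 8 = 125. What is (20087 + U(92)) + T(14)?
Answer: 20150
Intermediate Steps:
U(o) = 133 (U(o) = 8 + 125 = 133)
T(p) = -5*p
(20087 + U(92)) + T(14) = (20087 + 133) - 5*14 = 20220 - 70 = 20150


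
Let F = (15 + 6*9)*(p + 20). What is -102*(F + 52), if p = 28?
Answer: -343128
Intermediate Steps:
F = 3312 (F = (15 + 6*9)*(28 + 20) = (15 + 54)*48 = 69*48 = 3312)
-102*(F + 52) = -102*(3312 + 52) = -102*3364 = -343128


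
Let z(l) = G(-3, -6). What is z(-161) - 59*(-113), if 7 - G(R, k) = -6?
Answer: 6680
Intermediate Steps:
G(R, k) = 13 (G(R, k) = 7 - 1*(-6) = 7 + 6 = 13)
z(l) = 13
z(-161) - 59*(-113) = 13 - 59*(-113) = 13 + 6667 = 6680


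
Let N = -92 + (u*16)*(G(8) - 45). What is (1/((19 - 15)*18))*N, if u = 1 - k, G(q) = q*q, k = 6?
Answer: -403/18 ≈ -22.389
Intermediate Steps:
G(q) = q²
u = -5 (u = 1 - 1*6 = 1 - 6 = -5)
N = -1612 (N = -92 + (-5*16)*(8² - 45) = -92 - 80*(64 - 45) = -92 - 80*19 = -92 - 1520 = -1612)
(1/((19 - 15)*18))*N = (1/((19 - 15)*18))*(-1612) = ((1/18)/4)*(-1612) = ((¼)*(1/18))*(-1612) = (1/72)*(-1612) = -403/18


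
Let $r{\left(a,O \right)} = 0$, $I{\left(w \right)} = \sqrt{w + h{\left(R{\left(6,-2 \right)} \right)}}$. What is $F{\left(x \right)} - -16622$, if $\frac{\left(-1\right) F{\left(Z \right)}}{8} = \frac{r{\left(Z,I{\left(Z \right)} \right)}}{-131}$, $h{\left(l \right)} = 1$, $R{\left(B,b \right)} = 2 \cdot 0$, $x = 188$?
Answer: $16622$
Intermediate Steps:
$R{\left(B,b \right)} = 0$
$I{\left(w \right)} = \sqrt{1 + w}$ ($I{\left(w \right)} = \sqrt{w + 1} = \sqrt{1 + w}$)
$F{\left(Z \right)} = 0$ ($F{\left(Z \right)} = - 8 \frac{0}{-131} = - 8 \cdot 0 \left(- \frac{1}{131}\right) = \left(-8\right) 0 = 0$)
$F{\left(x \right)} - -16622 = 0 - -16622 = 0 + 16622 = 16622$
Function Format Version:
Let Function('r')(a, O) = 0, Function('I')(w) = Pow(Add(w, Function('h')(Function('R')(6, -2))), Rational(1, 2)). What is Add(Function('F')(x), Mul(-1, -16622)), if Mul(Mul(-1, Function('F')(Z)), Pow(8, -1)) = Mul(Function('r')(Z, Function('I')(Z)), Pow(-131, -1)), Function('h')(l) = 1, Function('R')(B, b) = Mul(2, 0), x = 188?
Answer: 16622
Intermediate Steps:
Function('R')(B, b) = 0
Function('I')(w) = Pow(Add(1, w), Rational(1, 2)) (Function('I')(w) = Pow(Add(w, 1), Rational(1, 2)) = Pow(Add(1, w), Rational(1, 2)))
Function('F')(Z) = 0 (Function('F')(Z) = Mul(-8, Mul(0, Pow(-131, -1))) = Mul(-8, Mul(0, Rational(-1, 131))) = Mul(-8, 0) = 0)
Add(Function('F')(x), Mul(-1, -16622)) = Add(0, Mul(-1, -16622)) = Add(0, 16622) = 16622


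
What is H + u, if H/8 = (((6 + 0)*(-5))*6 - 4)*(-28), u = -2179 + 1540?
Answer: 40577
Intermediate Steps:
u = -639
H = 41216 (H = 8*((((6 + 0)*(-5))*6 - 4)*(-28)) = 8*(((6*(-5))*6 - 4)*(-28)) = 8*((-30*6 - 4)*(-28)) = 8*((-180 - 4)*(-28)) = 8*(-184*(-28)) = 8*5152 = 41216)
H + u = 41216 - 639 = 40577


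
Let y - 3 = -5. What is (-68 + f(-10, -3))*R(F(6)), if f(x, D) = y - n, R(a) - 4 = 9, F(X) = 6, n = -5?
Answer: -845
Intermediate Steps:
y = -2 (y = 3 - 5 = -2)
R(a) = 13 (R(a) = 4 + 9 = 13)
f(x, D) = 3 (f(x, D) = -2 - 1*(-5) = -2 + 5 = 3)
(-68 + f(-10, -3))*R(F(6)) = (-68 + 3)*13 = -65*13 = -845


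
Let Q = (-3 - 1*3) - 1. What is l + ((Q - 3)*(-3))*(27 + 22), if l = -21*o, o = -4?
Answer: 1554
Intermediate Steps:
l = 84 (l = -21*(-4) = 84)
Q = -7 (Q = (-3 - 3) - 1 = -6 - 1 = -7)
l + ((Q - 3)*(-3))*(27 + 22) = 84 + ((-7 - 3)*(-3))*(27 + 22) = 84 - 10*(-3)*49 = 84 + 30*49 = 84 + 1470 = 1554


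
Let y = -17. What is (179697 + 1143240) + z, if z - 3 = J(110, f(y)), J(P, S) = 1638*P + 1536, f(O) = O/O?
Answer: 1504656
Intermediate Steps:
f(O) = 1
J(P, S) = 1536 + 1638*P
z = 181719 (z = 3 + (1536 + 1638*110) = 3 + (1536 + 180180) = 3 + 181716 = 181719)
(179697 + 1143240) + z = (179697 + 1143240) + 181719 = 1322937 + 181719 = 1504656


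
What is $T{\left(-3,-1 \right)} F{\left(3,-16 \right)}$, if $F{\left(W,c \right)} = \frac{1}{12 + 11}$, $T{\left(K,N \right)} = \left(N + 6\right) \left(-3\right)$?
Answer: $- \frac{15}{23} \approx -0.65217$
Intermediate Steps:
$T{\left(K,N \right)} = -18 - 3 N$ ($T{\left(K,N \right)} = \left(6 + N\right) \left(-3\right) = -18 - 3 N$)
$F{\left(W,c \right)} = \frac{1}{23}$
$T{\left(-3,-1 \right)} F{\left(3,-16 \right)} = \left(-18 - -3\right) \frac{1}{23} = \left(-18 + 3\right) \frac{1}{23} = \left(-15\right) \frac{1}{23} = - \frac{15}{23}$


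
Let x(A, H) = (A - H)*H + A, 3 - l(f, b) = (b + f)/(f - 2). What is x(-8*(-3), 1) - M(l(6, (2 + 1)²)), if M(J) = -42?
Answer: 89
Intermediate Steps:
l(f, b) = 3 - (b + f)/(-2 + f) (l(f, b) = 3 - (b + f)/(f - 2) = 3 - (b + f)/(-2 + f))
x(A, H) = A + H*(A - H) (x(A, H) = H*(A - H) + A = A + H*(A - H))
x(-8*(-3), 1) - M(l(6, (2 + 1)²)) = (-8*(-3) - 1*1² - 8*(-3)*1) - 1*(-42) = (24 - 1*1 + 24*1) + 42 = (24 - 1 + 24) + 42 = 47 + 42 = 89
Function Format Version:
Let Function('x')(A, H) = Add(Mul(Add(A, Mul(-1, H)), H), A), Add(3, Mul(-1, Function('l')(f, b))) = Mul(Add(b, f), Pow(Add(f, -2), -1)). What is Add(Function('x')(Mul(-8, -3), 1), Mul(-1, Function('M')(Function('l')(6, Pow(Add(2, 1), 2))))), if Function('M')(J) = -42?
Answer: 89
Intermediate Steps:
Function('l')(f, b) = Add(3, Mul(-1, Pow(Add(-2, f), -1), Add(b, f))) (Function('l')(f, b) = Add(3, Mul(-1, Mul(Add(b, f), Pow(Add(f, -2), -1)))) = Add(3, Mul(-1, Mul(Add(b, f), Pow(Add(-2, f), -1)))) = Add(3, Mul(-1, Mul(Pow(Add(-2, f), -1), Add(b, f)))) = Add(3, Mul(-1, Pow(Add(-2, f), -1), Add(b, f))))
Function('x')(A, H) = Add(A, Mul(H, Add(A, Mul(-1, H)))) (Function('x')(A, H) = Add(Mul(H, Add(A, Mul(-1, H))), A) = Add(A, Mul(H, Add(A, Mul(-1, H)))))
Add(Function('x')(Mul(-8, -3), 1), Mul(-1, Function('M')(Function('l')(6, Pow(Add(2, 1), 2))))) = Add(Add(Mul(-8, -3), Mul(-1, Pow(1, 2)), Mul(Mul(-8, -3), 1)), Mul(-1, -42)) = Add(Add(24, Mul(-1, 1), Mul(24, 1)), 42) = Add(Add(24, -1, 24), 42) = Add(47, 42) = 89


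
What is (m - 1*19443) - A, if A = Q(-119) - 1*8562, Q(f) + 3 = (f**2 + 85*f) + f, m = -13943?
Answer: -28748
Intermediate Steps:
Q(f) = -3 + f**2 + 86*f (Q(f) = -3 + ((f**2 + 85*f) + f) = -3 + (f**2 + 86*f) = -3 + f**2 + 86*f)
A = -4638 (A = (-3 + (-119)**2 + 86*(-119)) - 1*8562 = (-3 + 14161 - 10234) - 8562 = 3924 - 8562 = -4638)
(m - 1*19443) - A = (-13943 - 1*19443) - 1*(-4638) = (-13943 - 19443) + 4638 = -33386 + 4638 = -28748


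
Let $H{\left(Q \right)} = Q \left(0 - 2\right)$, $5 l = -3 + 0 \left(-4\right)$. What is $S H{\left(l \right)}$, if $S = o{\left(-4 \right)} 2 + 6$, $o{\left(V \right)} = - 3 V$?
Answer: $36$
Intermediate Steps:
$l = - \frac{3}{5}$ ($l = \frac{-3 + 0 \left(-4\right)}{5} = \frac{-3 + 0}{5} = \frac{1}{5} \left(-3\right) = - \frac{3}{5} \approx -0.6$)
$H{\left(Q \right)} = - 2 Q$ ($H{\left(Q \right)} = Q \left(-2\right) = - 2 Q$)
$S = 30$ ($S = \left(-3\right) \left(-4\right) 2 + 6 = 12 \cdot 2 + 6 = 24 + 6 = 30$)
$S H{\left(l \right)} = 30 \left(\left(-2\right) \left(- \frac{3}{5}\right)\right) = 30 \cdot \frac{6}{5} = 36$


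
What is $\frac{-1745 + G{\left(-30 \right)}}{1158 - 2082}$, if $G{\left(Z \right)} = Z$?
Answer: $\frac{1775}{924} \approx 1.921$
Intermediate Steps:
$\frac{-1745 + G{\left(-30 \right)}}{1158 - 2082} = \frac{-1745 - 30}{1158 - 2082} = - \frac{1775}{1158 - 2082} = - \frac{1775}{-924} = \left(-1775\right) \left(- \frac{1}{924}\right) = \frac{1775}{924}$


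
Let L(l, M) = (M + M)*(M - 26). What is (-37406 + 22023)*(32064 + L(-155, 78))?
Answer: -618027408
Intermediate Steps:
L(l, M) = 2*M*(-26 + M) (L(l, M) = (2*M)*(-26 + M) = 2*M*(-26 + M))
(-37406 + 22023)*(32064 + L(-155, 78)) = (-37406 + 22023)*(32064 + 2*78*(-26 + 78)) = -15383*(32064 + 2*78*52) = -15383*(32064 + 8112) = -15383*40176 = -618027408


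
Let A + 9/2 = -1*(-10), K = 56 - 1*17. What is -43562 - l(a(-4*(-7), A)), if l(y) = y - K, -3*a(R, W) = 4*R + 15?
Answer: -130442/3 ≈ -43481.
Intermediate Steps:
K = 39 (K = 56 - 17 = 39)
A = 11/2 (A = -9/2 - 1*(-10) = -9/2 + 10 = 11/2 ≈ 5.5000)
a(R, W) = -5 - 4*R/3 (a(R, W) = -(4*R + 15)/3 = -(15 + 4*R)/3 = -5 - 4*R/3)
l(y) = -39 + y (l(y) = y - 1*39 = y - 39 = -39 + y)
-43562 - l(a(-4*(-7), A)) = -43562 - (-39 + (-5 - (-16)*(-7)/3)) = -43562 - (-39 + (-5 - 4/3*28)) = -43562 - (-39 + (-5 - 112/3)) = -43562 - (-39 - 127/3) = -43562 - 1*(-244/3) = -43562 + 244/3 = -130442/3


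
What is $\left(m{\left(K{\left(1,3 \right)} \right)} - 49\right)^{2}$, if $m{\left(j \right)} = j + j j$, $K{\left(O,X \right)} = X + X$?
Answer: $49$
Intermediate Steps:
$K{\left(O,X \right)} = 2 X$
$m{\left(j \right)} = j + j^{2}$
$\left(m{\left(K{\left(1,3 \right)} \right)} - 49\right)^{2} = \left(2 \cdot 3 \left(1 + 2 \cdot 3\right) - 49\right)^{2} = \left(6 \left(1 + 6\right) - 49\right)^{2} = \left(6 \cdot 7 - 49\right)^{2} = \left(42 - 49\right)^{2} = \left(-7\right)^{2} = 49$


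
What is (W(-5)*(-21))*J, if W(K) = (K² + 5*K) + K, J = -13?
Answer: -1365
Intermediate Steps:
W(K) = K² + 6*K
(W(-5)*(-21))*J = (-5*(6 - 5)*(-21))*(-13) = (-5*1*(-21))*(-13) = -5*(-21)*(-13) = 105*(-13) = -1365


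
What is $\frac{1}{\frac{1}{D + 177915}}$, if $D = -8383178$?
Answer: $-8205263$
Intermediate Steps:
$\frac{1}{\frac{1}{D + 177915}} = \frac{1}{\frac{1}{-8383178 + 177915}} = \frac{1}{\frac{1}{-8205263}} = \frac{1}{- \frac{1}{8205263}} = -8205263$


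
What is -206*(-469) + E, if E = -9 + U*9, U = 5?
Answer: 96650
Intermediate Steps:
E = 36 (E = -9 + 5*9 = -9 + 45 = 36)
-206*(-469) + E = -206*(-469) + 36 = 96614 + 36 = 96650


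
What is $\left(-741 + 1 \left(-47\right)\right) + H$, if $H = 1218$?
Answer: $430$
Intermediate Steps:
$\left(-741 + 1 \left(-47\right)\right) + H = \left(-741 + 1 \left(-47\right)\right) + 1218 = \left(-741 - 47\right) + 1218 = -788 + 1218 = 430$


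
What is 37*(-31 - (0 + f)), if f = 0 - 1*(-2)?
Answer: -1221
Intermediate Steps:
f = 2 (f = 0 + 2 = 2)
37*(-31 - (0 + f)) = 37*(-31 - (0 + 2)) = 37*(-31 - 1*2) = 37*(-31 - 2) = 37*(-33) = -1221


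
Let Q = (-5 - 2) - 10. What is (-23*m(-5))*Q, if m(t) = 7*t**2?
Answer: 68425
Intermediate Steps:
Q = -17 (Q = -7 - 10 = -17)
(-23*m(-5))*Q = -161*(-5)**2*(-17) = -161*25*(-17) = -23*175*(-17) = -4025*(-17) = 68425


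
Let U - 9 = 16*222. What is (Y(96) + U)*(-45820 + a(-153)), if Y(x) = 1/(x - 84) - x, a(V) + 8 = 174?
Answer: -316389829/2 ≈ -1.5819e+8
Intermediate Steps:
a(V) = 166 (a(V) = -8 + 174 = 166)
Y(x) = 1/(-84 + x) - x
U = 3561 (U = 9 + 16*222 = 9 + 3552 = 3561)
(Y(96) + U)*(-45820 + a(-153)) = ((1 - 1*96² + 84*96)/(-84 + 96) + 3561)*(-45820 + 166) = ((1 - 1*9216 + 8064)/12 + 3561)*(-45654) = ((1 - 9216 + 8064)/12 + 3561)*(-45654) = ((1/12)*(-1151) + 3561)*(-45654) = (-1151/12 + 3561)*(-45654) = (41581/12)*(-45654) = -316389829/2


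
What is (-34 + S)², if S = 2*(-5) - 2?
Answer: 2116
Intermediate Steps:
S = -12 (S = -10 - 2 = -12)
(-34 + S)² = (-34 - 12)² = (-46)² = 2116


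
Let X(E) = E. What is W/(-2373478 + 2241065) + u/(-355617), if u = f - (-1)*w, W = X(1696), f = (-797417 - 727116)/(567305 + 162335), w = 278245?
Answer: -1607186824414103/2021030429197320 ≈ -0.79523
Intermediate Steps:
f = -1524533/729640 ≈ -2.0894
W = 1696
u = 203017157267/729640 (u = -1524533/729640 - (-1)*278245 = -1524533/729640 - 1*(-278245) = -1524533/729640 + 278245 = 203017157267/729640 ≈ 2.7824e+5)
W/(-2373478 + 2241065) + u/(-355617) = 1696/(-2373478 + 2241065) + (203017157267/729640)/(-355617) = 1696/(-132413) + (203017157267/729640)*(-1/355617) = 1696*(-1/132413) - 203017157267/259472387880 = -1696/132413 - 203017157267/259472387880 = -1607186824414103/2021030429197320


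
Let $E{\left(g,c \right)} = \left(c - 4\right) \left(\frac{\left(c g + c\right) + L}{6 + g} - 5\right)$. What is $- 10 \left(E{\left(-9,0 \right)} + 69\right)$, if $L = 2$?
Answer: $- \frac{2750}{3} \approx -916.67$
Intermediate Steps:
$E{\left(g,c \right)} = \left(-5 + \frac{2 + c + c g}{6 + g}\right) \left(-4 + c\right)$ ($E{\left(g,c \right)} = \left(c - 4\right) \left(\frac{\left(c g + c\right) + 2}{6 + g} - 5\right) = \left(-4 + c\right) \left(\frac{\left(c + c g\right) + 2}{6 + g} - 5\right) = \left(-4 + c\right) \left(\frac{2 + c + c g}{6 + g} - 5\right) = \left(-4 + c\right) \left(-5 + \frac{2 + c + c g}{6 + g}\right) = \left(-5 + \frac{2 + c + c g}{6 + g}\right) \left(-4 + c\right)$)
$- 10 \left(E{\left(-9,0 \right)} + 69\right) = - 10 \left(\frac{112 + 0^{2} - 0 + 20 \left(-9\right) - 9 \cdot 0^{2} - 0 \left(-9\right)}{6 - 9} + 69\right) = - 10 \left(\frac{112 + 0 + 0 - 180 - 0 + 0}{-3} + 69\right) = - 10 \left(- \frac{112 + 0 + 0 - 180 + 0 + 0}{3} + 69\right) = - 10 \left(\left(- \frac{1}{3}\right) \left(-68\right) + 69\right) = - 10 \left(\frac{68}{3} + 69\right) = \left(-10\right) \frac{275}{3} = - \frac{2750}{3}$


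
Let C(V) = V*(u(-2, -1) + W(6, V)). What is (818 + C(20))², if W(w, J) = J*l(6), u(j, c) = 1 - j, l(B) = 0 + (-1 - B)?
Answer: 3694084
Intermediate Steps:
l(B) = -1 - B
W(w, J) = -7*J (W(w, J) = J*(-1 - 1*6) = J*(-1 - 6) = J*(-7) = -7*J)
C(V) = V*(3 - 7*V) (C(V) = V*((1 - 1*(-2)) - 7*V) = V*((1 + 2) - 7*V) = V*(3 - 7*V))
(818 + C(20))² = (818 + 20*(3 - 7*20))² = (818 + 20*(3 - 140))² = (818 + 20*(-137))² = (818 - 2740)² = (-1922)² = 3694084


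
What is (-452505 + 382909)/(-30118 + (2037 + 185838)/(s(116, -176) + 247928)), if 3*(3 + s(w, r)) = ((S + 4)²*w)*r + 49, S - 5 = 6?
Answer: 267929010496/115948117193 ≈ 2.3108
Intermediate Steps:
S = 11 (S = 5 + 6 = 11)
s(w, r) = 40/3 + 75*r*w (s(w, r) = -3 + (((11 + 4)²*w)*r + 49)/3 = -3 + ((15²*w)*r + 49)/3 = -3 + ((225*w)*r + 49)/3 = -3 + (225*r*w + 49)/3 = -3 + (49 + 225*r*w)/3 = -3 + (49/3 + 75*r*w) = 40/3 + 75*r*w)
(-452505 + 382909)/(-30118 + (2037 + 185838)/(s(116, -176) + 247928)) = (-452505 + 382909)/(-30118 + (2037 + 185838)/((40/3 + 75*(-176)*116) + 247928)) = -69596/(-30118 + 187875/((40/3 - 1531200) + 247928)) = -69596/(-30118 + 187875/(-4593560/3 + 247928)) = -69596/(-30118 + 187875/(-3849776/3)) = -69596/(-30118 + 187875*(-3/3849776)) = -69596/(-30118 - 563625/3849776) = -69596/(-115948117193/3849776) = -69596*(-3849776/115948117193) = 267929010496/115948117193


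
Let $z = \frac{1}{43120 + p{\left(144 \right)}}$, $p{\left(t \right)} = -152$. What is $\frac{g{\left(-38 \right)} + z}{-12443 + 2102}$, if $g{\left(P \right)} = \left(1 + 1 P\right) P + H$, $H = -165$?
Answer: $- \frac{53323289}{444332088} \approx -0.12001$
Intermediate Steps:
$z = \frac{1}{42968}$ ($z = \frac{1}{43120 - 152} = \frac{1}{42968} \approx 2.3273 \cdot 10^{-5}$)
$g{\left(P \right)} = -165 + P \left(1 + P\right)$ ($g{\left(P \right)} = \left(1 + 1 P\right) P - 165 = \left(1 + P\right) P - 165 = P \left(1 + P\right) - 165 = -165 + P \left(1 + P\right)$)
$\frac{g{\left(-38 \right)} + z}{-12443 + 2102} = \frac{\left(-165 - 38 + \left(-38\right)^{2}\right) + \frac{1}{42968}}{-12443 + 2102} = \frac{\left(-165 - 38 + 1444\right) + \frac{1}{42968}}{-10341} = \left(1241 + \frac{1}{42968}\right) \left(- \frac{1}{10341}\right) = \frac{53323289}{42968} \left(- \frac{1}{10341}\right) = - \frac{53323289}{444332088}$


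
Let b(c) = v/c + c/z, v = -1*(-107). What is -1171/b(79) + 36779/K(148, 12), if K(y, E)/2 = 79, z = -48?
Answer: 742229051/174590 ≈ 4251.3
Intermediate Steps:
K(y, E) = 158 (K(y, E) = 2*79 = 158)
v = 107
b(c) = 107/c - c/48 (b(c) = 107/c + c/(-48) = 107/c + c*(-1/48) = 107/c - c/48)
-1171/b(79) + 36779/K(148, 12) = -1171/(107/79 - 1/48*79) + 36779/158 = -1171/(107*(1/79) - 79/48) + 36779*(1/158) = -1171/(107/79 - 79/48) + 36779/158 = -1171/(-1105/3792) + 36779/158 = -1171*(-3792/1105) + 36779/158 = 4440432/1105 + 36779/158 = 742229051/174590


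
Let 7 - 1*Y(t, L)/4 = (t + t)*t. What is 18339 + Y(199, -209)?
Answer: -298441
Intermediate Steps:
Y(t, L) = 28 - 8*t² (Y(t, L) = 28 - 4*(t + t)*t = 28 - 4*2*t*t = 28 - 8*t²)
18339 + Y(199, -209) = 18339 + (28 - 8*199²) = 18339 + (28 - 8*39601) = 18339 + (28 - 316808) = 18339 - 316780 = -298441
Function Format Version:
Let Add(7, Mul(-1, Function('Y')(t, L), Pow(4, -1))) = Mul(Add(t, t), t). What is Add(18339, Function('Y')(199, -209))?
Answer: -298441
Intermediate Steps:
Function('Y')(t, L) = Add(28, Mul(-8, Pow(t, 2))) (Function('Y')(t, L) = Add(28, Mul(-4, Mul(Add(t, t), t))) = Add(28, Mul(-4, Mul(Mul(2, t), t))) = Add(28, Mul(-4, Mul(2, Pow(t, 2)))) = Add(28, Mul(-8, Pow(t, 2))))
Add(18339, Function('Y')(199, -209)) = Add(18339, Add(28, Mul(-8, Pow(199, 2)))) = Add(18339, Add(28, Mul(-8, 39601))) = Add(18339, Add(28, -316808)) = Add(18339, -316780) = -298441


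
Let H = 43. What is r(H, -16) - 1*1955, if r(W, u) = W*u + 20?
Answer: -2623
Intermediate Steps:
r(W, u) = 20 + W*u
r(H, -16) - 1*1955 = (20 + 43*(-16)) - 1*1955 = (20 - 688) - 1955 = -668 - 1955 = -2623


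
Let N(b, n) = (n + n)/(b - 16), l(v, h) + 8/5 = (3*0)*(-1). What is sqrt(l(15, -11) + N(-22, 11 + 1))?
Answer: 2*I*sqrt(5035)/95 ≈ 1.4938*I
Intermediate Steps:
l(v, h) = -8/5 (l(v, h) = -8/5 + (3*0)*(-1) = -8/5 + 0*(-1) = -8/5 + 0 = -8/5)
N(b, n) = 2*n/(-16 + b) (N(b, n) = (2*n)/(-16 + b) = 2*n/(-16 + b))
sqrt(l(15, -11) + N(-22, 11 + 1)) = sqrt(-8/5 + 2*(11 + 1)/(-16 - 22)) = sqrt(-8/5 + 2*12/(-38)) = sqrt(-8/5 + 2*12*(-1/38)) = sqrt(-8/5 - 12/19) = sqrt(-212/95) = 2*I*sqrt(5035)/95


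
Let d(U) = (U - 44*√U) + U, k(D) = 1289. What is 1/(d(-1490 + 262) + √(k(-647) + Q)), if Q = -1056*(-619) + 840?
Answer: 1/(-2456 + √655793 - 88*I*√307) ≈ -0.00032359 + 0.00030308*I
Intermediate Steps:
Q = 654504 (Q = 653664 + 840 = 654504)
d(U) = -44*√U + 2*U
1/(d(-1490 + 262) + √(k(-647) + Q)) = 1/((-44*√(-1490 + 262) + 2*(-1490 + 262)) + √(1289 + 654504)) = 1/((-88*I*√307 + 2*(-1228)) + √655793) = 1/((-88*I*√307 - 2456) + √655793) = 1/((-2456 - 88*I*√307) + √655793) = 1/(-2456 + √655793 - 88*I*√307)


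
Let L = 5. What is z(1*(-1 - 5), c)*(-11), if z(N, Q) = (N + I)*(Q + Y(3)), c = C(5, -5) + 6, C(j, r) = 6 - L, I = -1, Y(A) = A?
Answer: 770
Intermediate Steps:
C(j, r) = 1 (C(j, r) = 6 - 1*5 = 6 - 5 = 1)
c = 7 (c = 1 + 6 = 7)
z(N, Q) = (-1 + N)*(3 + Q) (z(N, Q) = (N - 1)*(Q + 3) = (-1 + N)*(3 + Q))
z(1*(-1 - 5), c)*(-11) = (-3 - 1*7 + 3*(1*(-1 - 5)) + (1*(-1 - 5))*7)*(-11) = (-3 - 7 + 3*(1*(-6)) + (1*(-6))*7)*(-11) = (-3 - 7 + 3*(-6) - 6*7)*(-11) = (-3 - 7 - 18 - 42)*(-11) = -70*(-11) = 770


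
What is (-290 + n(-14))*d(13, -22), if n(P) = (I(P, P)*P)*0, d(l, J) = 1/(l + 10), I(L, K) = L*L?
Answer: -290/23 ≈ -12.609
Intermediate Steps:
I(L, K) = L**2
d(l, J) = 1/(10 + l)
n(P) = 0 (n(P) = (P**2*P)*0 = P**3*0 = 0)
(-290 + n(-14))*d(13, -22) = (-290 + 0)/(10 + 13) = -290/23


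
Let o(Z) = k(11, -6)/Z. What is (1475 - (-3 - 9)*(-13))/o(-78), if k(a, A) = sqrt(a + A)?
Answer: -102882*sqrt(5)/5 ≈ -46010.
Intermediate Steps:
k(a, A) = sqrt(A + a)
o(Z) = sqrt(5)/Z (o(Z) = sqrt(-6 + 11)/Z = sqrt(5)/Z)
(1475 - (-3 - 9)*(-13))/o(-78) = (1475 - (-3 - 9)*(-13))/((sqrt(5)/(-78))) = (1475 - (-12)*(-13))/((sqrt(5)*(-1/78))) = (1475 - 1*156)/((-sqrt(5)/78)) = (1475 - 156)*(-78*sqrt(5)/5) = 1319*(-78*sqrt(5)/5) = -102882*sqrt(5)/5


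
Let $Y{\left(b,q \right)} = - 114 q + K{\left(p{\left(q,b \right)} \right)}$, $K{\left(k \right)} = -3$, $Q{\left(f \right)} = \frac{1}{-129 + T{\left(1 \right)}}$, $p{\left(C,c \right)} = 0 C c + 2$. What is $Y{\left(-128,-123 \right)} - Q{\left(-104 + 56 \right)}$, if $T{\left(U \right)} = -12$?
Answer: $\frac{1976680}{141} \approx 14019.0$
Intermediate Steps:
$p{\left(C,c \right)} = 2$ ($p{\left(C,c \right)} = 0 c + 2 = 0 + 2 = 2$)
$Q{\left(f \right)} = - \frac{1}{141}$ ($Q{\left(f \right)} = \frac{1}{-129 - 12} = \frac{1}{-141} = - \frac{1}{141}$)
$Y{\left(b,q \right)} = -3 - 114 q$ ($Y{\left(b,q \right)} = - 114 q - 3 = -3 - 114 q$)
$Y{\left(-128,-123 \right)} - Q{\left(-104 + 56 \right)} = \left(-3 - -14022\right) - - \frac{1}{141} = \left(-3 + 14022\right) + \frac{1}{141} = 14019 + \frac{1}{141} = \frac{1976680}{141}$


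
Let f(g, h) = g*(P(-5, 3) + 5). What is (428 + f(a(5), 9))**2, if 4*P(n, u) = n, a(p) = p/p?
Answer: 2982529/16 ≈ 1.8641e+5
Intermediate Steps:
a(p) = 1
P(n, u) = n/4
f(g, h) = 15*g/4 (f(g, h) = g*((1/4)*(-5) + 5) = g*(-5/4 + 5) = g*(15/4) = 15*g/4)
(428 + f(a(5), 9))**2 = (428 + (15/4)*1)**2 = (428 + 15/4)**2 = (1727/4)**2 = 2982529/16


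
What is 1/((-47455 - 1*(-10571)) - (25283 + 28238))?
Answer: -1/90405 ≈ -1.1061e-5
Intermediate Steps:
1/((-47455 - 1*(-10571)) - (25283 + 28238)) = 1/((-47455 + 10571) - 1*53521) = 1/(-36884 - 53521) = 1/(-90405) = -1/90405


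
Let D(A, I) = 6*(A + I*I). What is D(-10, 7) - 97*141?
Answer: -13443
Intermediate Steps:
D(A, I) = 6*A + 6*I² (D(A, I) = 6*(A + I²) = 6*A + 6*I²)
D(-10, 7) - 97*141 = (6*(-10) + 6*7²) - 97*141 = (-60 + 6*49) - 13677 = (-60 + 294) - 13677 = 234 - 13677 = -13443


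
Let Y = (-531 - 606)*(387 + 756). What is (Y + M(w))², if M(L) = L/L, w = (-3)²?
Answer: 1688934168100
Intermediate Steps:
w = 9
M(L) = 1
Y = -1299591 (Y = -1137*1143 = -1299591)
(Y + M(w))² = (-1299591 + 1)² = (-1299590)² = 1688934168100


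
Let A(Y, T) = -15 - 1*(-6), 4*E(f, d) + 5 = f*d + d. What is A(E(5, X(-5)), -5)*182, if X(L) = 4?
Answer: -1638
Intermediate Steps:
E(f, d) = -5/4 + d/4 + d*f/4 (E(f, d) = -5/4 + (f*d + d)/4 = -5/4 + (d*f + d)/4 = -5/4 + (d + d*f)/4 = -5/4 + (d/4 + d*f/4) = -5/4 + d/4 + d*f/4)
A(Y, T) = -9 (A(Y, T) = -15 + 6 = -9)
A(E(5, X(-5)), -5)*182 = -9*182 = -1638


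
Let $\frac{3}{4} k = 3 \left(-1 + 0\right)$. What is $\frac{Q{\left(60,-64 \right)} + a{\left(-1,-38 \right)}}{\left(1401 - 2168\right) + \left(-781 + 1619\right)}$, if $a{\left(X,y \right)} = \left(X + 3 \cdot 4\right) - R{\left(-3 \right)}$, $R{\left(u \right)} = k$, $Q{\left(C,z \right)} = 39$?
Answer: $\frac{54}{71} \approx 0.76056$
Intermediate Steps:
$k = -4$ ($k = \frac{4 \cdot 3 \left(-1 + 0\right)}{3} = \frac{4 \cdot 3 \left(-1\right)}{3} = \frac{4}{3} \left(-3\right) = -4$)
$R{\left(u \right)} = -4$
$a{\left(X,y \right)} = 16 + X$ ($a{\left(X,y \right)} = \left(X + 3 \cdot 4\right) - -4 = \left(X + 12\right) + 4 = \left(12 + X\right) + 4 = 16 + X$)
$\frac{Q{\left(60,-64 \right)} + a{\left(-1,-38 \right)}}{\left(1401 - 2168\right) + \left(-781 + 1619\right)} = \frac{39 + \left(16 - 1\right)}{\left(1401 - 2168\right) + \left(-781 + 1619\right)} = \frac{39 + 15}{-767 + 838} = \frac{54}{71}$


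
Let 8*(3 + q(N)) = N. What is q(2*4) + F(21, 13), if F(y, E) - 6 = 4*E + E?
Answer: 69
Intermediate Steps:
q(N) = -3 + N/8
F(y, E) = 6 + 5*E (F(y, E) = 6 + (4*E + E) = 6 + 5*E)
q(2*4) + F(21, 13) = (-3 + (2*4)/8) + (6 + 5*13) = (-3 + (⅛)*8) + (6 + 65) = (-3 + 1) + 71 = -2 + 71 = 69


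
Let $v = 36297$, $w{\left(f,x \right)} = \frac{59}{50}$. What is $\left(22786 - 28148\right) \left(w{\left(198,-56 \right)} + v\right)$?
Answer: $- \frac{4865771029}{25} \approx -1.9463 \cdot 10^{8}$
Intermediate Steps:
$w{\left(f,x \right)} = \frac{59}{50}$ ($w{\left(f,x \right)} = 59 \cdot \frac{1}{50} = \frac{59}{50}$)
$\left(22786 - 28148\right) \left(w{\left(198,-56 \right)} + v\right) = \left(22786 - 28148\right) \left(\frac{59}{50} + 36297\right) = \left(-5362\right) \frac{1814909}{50} = - \frac{4865771029}{25}$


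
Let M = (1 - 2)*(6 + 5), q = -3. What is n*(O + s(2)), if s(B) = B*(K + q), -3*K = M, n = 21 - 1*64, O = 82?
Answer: -10750/3 ≈ -3583.3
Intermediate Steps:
M = -11 (M = -1*11 = -11)
n = -43 (n = 21 - 64 = -43)
K = 11/3 (K = -1/3*(-11) = 11/3 ≈ 3.6667)
s(B) = 2*B/3 (s(B) = B*(11/3 - 3) = B*(2/3) = 2*B/3)
n*(O + s(2)) = -43*(82 + (2/3)*2) = -43*(82 + 4/3) = -43*250/3 = -10750/3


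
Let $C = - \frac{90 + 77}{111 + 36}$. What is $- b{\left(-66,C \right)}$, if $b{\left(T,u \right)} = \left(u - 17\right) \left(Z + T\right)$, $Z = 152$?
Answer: $\frac{229276}{147} \approx 1559.7$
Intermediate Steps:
$C = - \frac{167}{147} \approx -1.1361$
$b{\left(T,u \right)} = \left(-17 + u\right) \left(152 + T\right)$ ($b{\left(T,u \right)} = \left(u - 17\right) \left(152 + T\right) = \left(-17 + u\right) \left(152 + T\right)$)
$- b{\left(-66,C \right)} = - (-2584 - -1122 + 152 \left(- \frac{167}{147}\right) - - \frac{3674}{49}) = - (-2584 + 1122 - \frac{25384}{147} + \frac{3674}{49}) = \left(-1\right) \left(- \frac{229276}{147}\right) = \frac{229276}{147}$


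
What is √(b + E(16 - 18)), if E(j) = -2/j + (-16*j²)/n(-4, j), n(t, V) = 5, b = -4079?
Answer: I*√102270/5 ≈ 63.959*I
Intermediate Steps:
E(j) = -2/j - 16*j²/5
√(b + E(16 - 18)) = √(-4079 + 2*(-5 - 8*(16 - 18)³)/(5*(16 - 18))) = √(-4079 + (⅖)*(-5 - 8*(-2)³)/(-2)) = √(-4079 + (⅖)*(-½)*(-5 - 8*(-8))) = √(-4079 + (⅖)*(-½)*(-5 + 64)) = √(-4079 + (⅖)*(-½)*59) = √(-4079 - 59/5) = √(-20454/5) = I*√102270/5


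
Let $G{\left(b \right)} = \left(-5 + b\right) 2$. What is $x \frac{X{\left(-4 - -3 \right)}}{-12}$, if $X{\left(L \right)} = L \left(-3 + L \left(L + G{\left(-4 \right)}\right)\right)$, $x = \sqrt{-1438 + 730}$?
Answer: $\frac{8 i \sqrt{177}}{3} \approx 35.478 i$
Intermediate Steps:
$G{\left(b \right)} = -10 + 2 b$
$x = 2 i \sqrt{177}$ ($x = \sqrt{-708} = 2 i \sqrt{177} \approx 26.608 i$)
$X{\left(L \right)} = L \left(-3 + L \left(-18 + L\right)\right)$ ($X{\left(L \right)} = L \left(-3 + L \left(L + \left(-10 + 2 \left(-4\right)\right)\right)\right) = L \left(-3 + L \left(L - 18\right)\right) = L \left(-3 + L \left(-18 + L\right)\right)$)
$x \frac{X{\left(-4 - -3 \right)}}{-12} = 2 i \sqrt{177} \frac{\left(-4 - -3\right) \left(-3 + \left(-4 - -3\right)^{2} - 18 \left(-4 - -3\right)\right)}{-12} = 2 i \sqrt{177} \left(-4 + 3\right) \left(-3 + \left(-4 + 3\right)^{2} - 18 \left(-4 + 3\right)\right) \left(- \frac{1}{12}\right) = 2 i \sqrt{177} - (-3 + \left(-1\right)^{2} - -18) \left(- \frac{1}{12}\right) = 2 i \sqrt{177} - (-3 + 1 + 18) \left(- \frac{1}{12}\right) = 2 i \sqrt{177} \left(-1\right) 16 \left(- \frac{1}{12}\right) = 2 i \sqrt{177} \left(\left(-16\right) \left(- \frac{1}{12}\right)\right) = 2 i \sqrt{177} \cdot \frac{4}{3} = \frac{8 i \sqrt{177}}{3}$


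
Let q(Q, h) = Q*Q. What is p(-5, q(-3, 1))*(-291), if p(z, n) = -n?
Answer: 2619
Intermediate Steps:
q(Q, h) = Q**2
p(-5, q(-3, 1))*(-291) = -1*(-3)**2*(-291) = -1*9*(-291) = -9*(-291) = 2619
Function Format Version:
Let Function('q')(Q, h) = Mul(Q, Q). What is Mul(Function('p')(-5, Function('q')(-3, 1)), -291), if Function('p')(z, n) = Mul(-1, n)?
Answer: 2619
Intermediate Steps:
Function('q')(Q, h) = Pow(Q, 2)
Mul(Function('p')(-5, Function('q')(-3, 1)), -291) = Mul(Mul(-1, Pow(-3, 2)), -291) = Mul(Mul(-1, 9), -291) = Mul(-9, -291) = 2619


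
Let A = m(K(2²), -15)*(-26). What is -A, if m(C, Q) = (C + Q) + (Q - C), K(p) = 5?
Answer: -780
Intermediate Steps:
m(C, Q) = 2*Q
A = 780 (A = (2*(-15))*(-26) = -30*(-26) = 780)
-A = -1*780 = -780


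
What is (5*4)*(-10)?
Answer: -200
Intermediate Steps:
(5*4)*(-10) = 20*(-10) = -200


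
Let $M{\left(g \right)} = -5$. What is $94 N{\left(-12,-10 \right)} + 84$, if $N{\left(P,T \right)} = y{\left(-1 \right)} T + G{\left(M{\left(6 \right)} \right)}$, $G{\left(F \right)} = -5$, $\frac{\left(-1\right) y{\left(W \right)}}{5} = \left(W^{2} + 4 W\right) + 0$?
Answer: $-14486$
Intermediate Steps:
$y{\left(W \right)} = - 20 W - 5 W^{2}$ ($y{\left(W \right)} = - 5 \left(\left(W^{2} + 4 W\right) + 0\right) = - 5 \left(W^{2} + 4 W\right) = - 20 W - 5 W^{2}$)
$N{\left(P,T \right)} = -5 + 15 T$ ($N{\left(P,T \right)} = \left(-5\right) \left(-1\right) \left(4 - 1\right) T - 5 = \left(-5\right) \left(-1\right) 3 T - 5 = 15 T - 5 = -5 + 15 T$)
$94 N{\left(-12,-10 \right)} + 84 = 94 \left(-5 + 15 \left(-10\right)\right) + 84 = 94 \left(-5 - 150\right) + 84 = 94 \left(-155\right) + 84 = -14570 + 84 = -14486$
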